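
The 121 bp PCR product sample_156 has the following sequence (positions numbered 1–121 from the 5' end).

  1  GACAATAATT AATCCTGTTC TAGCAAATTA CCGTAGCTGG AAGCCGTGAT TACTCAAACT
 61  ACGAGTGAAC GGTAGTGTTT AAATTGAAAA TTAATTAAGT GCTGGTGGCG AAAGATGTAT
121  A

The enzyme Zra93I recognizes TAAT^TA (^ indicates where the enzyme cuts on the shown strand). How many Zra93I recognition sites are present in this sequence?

2

TAATTA occurs starting at positions 6, 92.
Zra93I cuts at 2 sites.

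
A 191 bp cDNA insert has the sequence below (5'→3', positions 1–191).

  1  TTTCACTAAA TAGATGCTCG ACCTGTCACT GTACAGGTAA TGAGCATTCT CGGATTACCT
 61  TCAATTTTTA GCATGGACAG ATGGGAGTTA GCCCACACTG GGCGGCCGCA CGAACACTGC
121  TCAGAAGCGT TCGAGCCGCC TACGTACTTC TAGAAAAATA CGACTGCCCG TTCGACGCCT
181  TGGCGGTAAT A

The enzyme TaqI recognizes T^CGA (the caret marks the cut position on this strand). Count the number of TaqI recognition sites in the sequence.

3

TCGA occurs starting at positions 18, 131, 172.
TaqI cuts at 3 sites.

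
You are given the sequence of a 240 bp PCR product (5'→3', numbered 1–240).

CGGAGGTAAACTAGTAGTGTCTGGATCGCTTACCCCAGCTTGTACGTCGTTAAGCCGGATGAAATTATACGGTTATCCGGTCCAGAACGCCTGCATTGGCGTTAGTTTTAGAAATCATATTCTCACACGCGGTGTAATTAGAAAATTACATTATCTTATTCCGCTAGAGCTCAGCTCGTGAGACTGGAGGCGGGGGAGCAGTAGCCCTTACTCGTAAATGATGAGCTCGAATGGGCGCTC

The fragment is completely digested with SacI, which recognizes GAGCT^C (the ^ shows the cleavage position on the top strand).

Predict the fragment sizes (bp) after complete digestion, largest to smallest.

SacI sites (GAGCTC) start at positions 167, 223.
SacI cuts after base 5 of each site (before the last base), so after positions 171, 227.
Linear molecule, 2 cuts → 3 fragments:
  1–171 → 171 bp
  172–227 → 56 bp
  228–240 → 13 bp
Sorted largest to smallest: 171, 56, 13 bp.

171, 56, 13 bp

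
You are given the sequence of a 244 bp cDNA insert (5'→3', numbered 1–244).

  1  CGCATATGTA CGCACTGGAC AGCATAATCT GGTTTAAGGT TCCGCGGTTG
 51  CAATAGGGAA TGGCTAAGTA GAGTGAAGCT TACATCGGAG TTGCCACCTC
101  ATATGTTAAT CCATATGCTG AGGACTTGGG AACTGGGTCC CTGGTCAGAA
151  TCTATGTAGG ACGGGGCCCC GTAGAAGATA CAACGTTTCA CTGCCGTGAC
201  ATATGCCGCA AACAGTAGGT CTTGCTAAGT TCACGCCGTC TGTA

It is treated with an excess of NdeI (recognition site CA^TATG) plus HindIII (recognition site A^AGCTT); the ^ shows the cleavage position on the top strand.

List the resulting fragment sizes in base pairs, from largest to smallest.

88, 72, 43, 25, 12, 4 bp

NdeI sites (CATATG) start at positions 3, 100, 112, 200.
NdeI cuts after base 2 of each site, so after positions 4, 101, 113, 201.
The HindIII site (AAGCTT) starts at position 76.
HindIII cuts after the first base of each site, so after position 76.
Combined cut positions: 4, 76, 101, 113, 201.
Linear molecule, 5 cuts → 6 fragments:
  1–4 → 4 bp
  5–76 → 72 bp
  77–101 → 25 bp
  102–113 → 12 bp
  114–201 → 88 bp
  202–244 → 43 bp
Sorted largest to smallest: 88, 72, 43, 25, 12, 4 bp.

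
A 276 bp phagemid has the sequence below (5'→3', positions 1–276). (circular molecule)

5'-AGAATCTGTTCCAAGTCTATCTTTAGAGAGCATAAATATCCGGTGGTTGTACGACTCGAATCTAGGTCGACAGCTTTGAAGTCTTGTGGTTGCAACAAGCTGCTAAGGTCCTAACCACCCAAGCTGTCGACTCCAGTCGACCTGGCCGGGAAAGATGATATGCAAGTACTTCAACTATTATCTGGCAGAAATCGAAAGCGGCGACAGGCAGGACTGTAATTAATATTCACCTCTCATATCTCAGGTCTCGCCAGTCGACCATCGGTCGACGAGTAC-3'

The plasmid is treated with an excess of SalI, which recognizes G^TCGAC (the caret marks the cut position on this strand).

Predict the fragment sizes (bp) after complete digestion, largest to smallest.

118, 77, 60, 11, 10 bp

SalI sites (GTCGAC) start at positions 66, 126, 136, 254, 265.
SalI cuts after the first base of each site, so after positions 66, 126, 136, 254, 265.
Circular molecule, 5 cuts → 5 fragments:
  67–126 → 60 bp
  127–136 → 10 bp
  137–254 → 118 bp
  255–265 → 11 bp
  266–276 then 1–66 → 11 + 66 = 77 bp
Sorted largest to smallest: 118, 77, 60, 11, 10 bp.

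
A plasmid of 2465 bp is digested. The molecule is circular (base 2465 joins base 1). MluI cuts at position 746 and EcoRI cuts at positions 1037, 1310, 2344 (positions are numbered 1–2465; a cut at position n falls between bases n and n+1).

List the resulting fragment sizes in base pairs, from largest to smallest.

Combined cut positions (sorted): 746, 1037, 1310, 2344.
Circular molecule, 4 cuts → 4 fragments:
  1037 − 746 = 291 bp
  1310 − 1037 = 273 bp
  2344 − 1310 = 1034 bp
  wrap: 2465 − 2344 + 746 = 867 bp
Sorted largest to smallest: 1034, 867, 291, 273 bp.

1034, 867, 291, 273 bp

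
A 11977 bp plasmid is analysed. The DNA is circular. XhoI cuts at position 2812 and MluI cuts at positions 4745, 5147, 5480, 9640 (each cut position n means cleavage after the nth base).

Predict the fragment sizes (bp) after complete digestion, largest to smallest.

5149, 4160, 1933, 402, 333 bp

Combined cut positions (sorted): 2812, 4745, 5147, 5480, 9640.
Circular molecule, 5 cuts → 5 fragments:
  4745 − 2812 = 1933 bp
  5147 − 4745 = 402 bp
  5480 − 5147 = 333 bp
  9640 − 5480 = 4160 bp
  wrap: 11977 − 9640 + 2812 = 5149 bp
Sorted largest to smallest: 5149, 4160, 1933, 402, 333 bp.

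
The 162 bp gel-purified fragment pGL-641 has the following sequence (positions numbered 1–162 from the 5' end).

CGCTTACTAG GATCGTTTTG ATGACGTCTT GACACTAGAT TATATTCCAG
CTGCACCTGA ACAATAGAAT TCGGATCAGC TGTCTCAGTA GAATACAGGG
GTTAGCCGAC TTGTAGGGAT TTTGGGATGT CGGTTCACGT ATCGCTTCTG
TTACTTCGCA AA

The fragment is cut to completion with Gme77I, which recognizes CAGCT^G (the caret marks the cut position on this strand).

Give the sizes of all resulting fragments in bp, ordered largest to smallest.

Gme77I sites (CAGCTG) start at positions 48, 77.
Gme77I cuts after base 5 of each site (before the last base), so after positions 52, 81.
Linear molecule, 2 cuts → 3 fragments:
  1–52 → 52 bp
  53–81 → 29 bp
  82–162 → 81 bp
Sorted largest to smallest: 81, 52, 29 bp.

81, 52, 29 bp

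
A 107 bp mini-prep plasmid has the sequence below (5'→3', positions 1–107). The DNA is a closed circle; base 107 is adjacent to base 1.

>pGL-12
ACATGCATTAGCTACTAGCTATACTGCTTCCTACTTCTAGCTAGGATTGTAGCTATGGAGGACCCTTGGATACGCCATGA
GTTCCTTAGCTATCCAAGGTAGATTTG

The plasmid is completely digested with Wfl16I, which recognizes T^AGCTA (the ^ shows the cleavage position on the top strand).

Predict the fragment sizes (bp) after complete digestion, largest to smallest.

Wfl16I sites (TAGCTA) start at positions 9, 16, 38, 50, 87.
Wfl16I cuts after the first base of each site, so after positions 9, 16, 38, 50, 87.
Circular molecule, 5 cuts → 5 fragments:
  10–16 → 7 bp
  17–38 → 22 bp
  39–50 → 12 bp
  51–87 → 37 bp
  88–107 then 1–9 → 20 + 9 = 29 bp
Sorted largest to smallest: 37, 29, 22, 12, 7 bp.

37, 29, 22, 12, 7 bp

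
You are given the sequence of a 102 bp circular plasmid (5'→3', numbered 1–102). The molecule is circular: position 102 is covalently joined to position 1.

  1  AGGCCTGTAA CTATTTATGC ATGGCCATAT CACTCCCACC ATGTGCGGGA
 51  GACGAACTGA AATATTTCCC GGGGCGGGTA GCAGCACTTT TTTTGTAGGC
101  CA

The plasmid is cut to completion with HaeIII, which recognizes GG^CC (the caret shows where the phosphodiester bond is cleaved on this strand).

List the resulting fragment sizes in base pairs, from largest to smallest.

75, 21, 6 bp

HaeIII sites (GGCC) start at positions 2, 23, 98.
HaeIII cuts after base 2 of each site, so after positions 3, 24, 99.
Circular molecule, 3 cuts → 3 fragments:
  4–24 → 21 bp
  25–99 → 75 bp
  100–102 then 1–3 → 3 + 3 = 6 bp
Sorted largest to smallest: 75, 21, 6 bp.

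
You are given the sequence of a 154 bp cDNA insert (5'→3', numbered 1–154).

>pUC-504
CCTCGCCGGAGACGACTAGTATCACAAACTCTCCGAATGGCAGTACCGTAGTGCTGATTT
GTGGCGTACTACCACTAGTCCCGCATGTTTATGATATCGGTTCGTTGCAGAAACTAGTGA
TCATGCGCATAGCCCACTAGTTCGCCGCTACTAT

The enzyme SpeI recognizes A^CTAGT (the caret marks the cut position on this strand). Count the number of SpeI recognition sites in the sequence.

4

ACTAGT occurs starting at positions 15, 74, 113, 136.
SpeI cuts at 4 sites.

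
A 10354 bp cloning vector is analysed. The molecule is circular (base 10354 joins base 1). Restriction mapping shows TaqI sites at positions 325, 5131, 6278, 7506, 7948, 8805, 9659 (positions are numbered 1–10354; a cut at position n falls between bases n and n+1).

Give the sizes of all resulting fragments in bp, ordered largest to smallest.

Circular molecule, 7 cuts → 7 fragments:
  5131 − 325 = 4806 bp
  6278 − 5131 = 1147 bp
  7506 − 6278 = 1228 bp
  7948 − 7506 = 442 bp
  8805 − 7948 = 857 bp
  9659 − 8805 = 854 bp
  wrap: 10354 − 9659 + 325 = 1020 bp
Sorted largest to smallest: 4806, 1228, 1147, 1020, 857, 854, 442 bp.

4806, 1228, 1147, 1020, 857, 854, 442 bp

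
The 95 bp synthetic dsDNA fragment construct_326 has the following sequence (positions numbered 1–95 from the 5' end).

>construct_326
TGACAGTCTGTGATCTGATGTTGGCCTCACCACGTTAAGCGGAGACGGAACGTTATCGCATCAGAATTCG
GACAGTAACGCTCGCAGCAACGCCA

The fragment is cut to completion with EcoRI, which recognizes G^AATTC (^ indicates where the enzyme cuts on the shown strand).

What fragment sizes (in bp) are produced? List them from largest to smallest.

64, 31 bp

The EcoRI site (GAATTC) starts at position 64.
EcoRI cuts after the first base of each site, so after position 64.
Linear molecule, 1 cut → 2 fragments:
  1–64 → 64 bp
  65–95 → 31 bp
Sorted largest to smallest: 64, 31 bp.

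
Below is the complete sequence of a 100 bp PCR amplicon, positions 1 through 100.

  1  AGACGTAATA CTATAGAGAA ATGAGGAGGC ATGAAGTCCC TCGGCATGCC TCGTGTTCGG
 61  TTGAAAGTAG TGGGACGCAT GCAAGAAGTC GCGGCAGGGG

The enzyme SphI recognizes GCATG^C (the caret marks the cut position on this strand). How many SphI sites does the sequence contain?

2

GCATGC occurs starting at positions 44, 77.
SphI cuts at 2 sites.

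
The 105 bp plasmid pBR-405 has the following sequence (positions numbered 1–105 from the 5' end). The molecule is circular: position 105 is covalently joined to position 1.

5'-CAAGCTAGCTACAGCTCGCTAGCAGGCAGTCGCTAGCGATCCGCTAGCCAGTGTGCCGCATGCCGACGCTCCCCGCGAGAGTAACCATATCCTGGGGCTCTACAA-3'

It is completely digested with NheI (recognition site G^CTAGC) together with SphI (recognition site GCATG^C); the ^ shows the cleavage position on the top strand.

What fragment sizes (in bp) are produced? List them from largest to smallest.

NheI sites (GCTAGC) start at positions 4, 18, 32, 43.
NheI cuts after the first base of each site, so after positions 4, 18, 32, 43.
The SphI site (GCATGC) starts at position 58.
SphI cuts after base 5 of each site (before the last base), so after position 62.
Combined cut positions: 4, 18, 32, 43, 62.
Circular molecule, 5 cuts → 5 fragments:
  5–18 → 14 bp
  19–32 → 14 bp
  33–43 → 11 bp
  44–62 → 19 bp
  63–105 then 1–4 → 43 + 4 = 47 bp
Sorted largest to smallest: 47, 19, 14, 14, 11 bp.

47, 19, 14, 14, 11 bp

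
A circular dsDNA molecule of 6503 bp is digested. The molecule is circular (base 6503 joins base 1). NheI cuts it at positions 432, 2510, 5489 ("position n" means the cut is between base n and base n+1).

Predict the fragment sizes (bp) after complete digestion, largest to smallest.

Circular molecule, 3 cuts → 3 fragments:
  2510 − 432 = 2078 bp
  5489 − 2510 = 2979 bp
  wrap: 6503 − 5489 + 432 = 1446 bp
Sorted largest to smallest: 2979, 2078, 1446 bp.

2979, 2078, 1446 bp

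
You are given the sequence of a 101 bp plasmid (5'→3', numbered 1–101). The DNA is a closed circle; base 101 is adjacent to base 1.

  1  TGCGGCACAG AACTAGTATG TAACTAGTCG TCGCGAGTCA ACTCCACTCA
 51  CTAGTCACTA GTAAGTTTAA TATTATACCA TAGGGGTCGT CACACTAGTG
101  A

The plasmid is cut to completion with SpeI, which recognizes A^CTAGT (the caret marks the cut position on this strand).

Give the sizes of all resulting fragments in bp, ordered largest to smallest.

SpeI sites (ACTAGT) start at positions 12, 23, 50, 57, 94.
SpeI cuts after the first base of each site, so after positions 12, 23, 50, 57, 94.
Circular molecule, 5 cuts → 5 fragments:
  13–23 → 11 bp
  24–50 → 27 bp
  51–57 → 7 bp
  58–94 → 37 bp
  95–101 then 1–12 → 7 + 12 = 19 bp
Sorted largest to smallest: 37, 27, 19, 11, 7 bp.

37, 27, 19, 11, 7 bp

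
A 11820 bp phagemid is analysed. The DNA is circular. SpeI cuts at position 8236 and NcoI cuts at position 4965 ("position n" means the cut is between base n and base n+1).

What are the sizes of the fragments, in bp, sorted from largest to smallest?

Combined cut positions (sorted): 4965, 8236.
Circular molecule, 2 cuts → 2 fragments:
  8236 − 4965 = 3271 bp
  wrap: 11820 − 8236 + 4965 = 8549 bp
Sorted largest to smallest: 8549, 3271 bp.

8549, 3271 bp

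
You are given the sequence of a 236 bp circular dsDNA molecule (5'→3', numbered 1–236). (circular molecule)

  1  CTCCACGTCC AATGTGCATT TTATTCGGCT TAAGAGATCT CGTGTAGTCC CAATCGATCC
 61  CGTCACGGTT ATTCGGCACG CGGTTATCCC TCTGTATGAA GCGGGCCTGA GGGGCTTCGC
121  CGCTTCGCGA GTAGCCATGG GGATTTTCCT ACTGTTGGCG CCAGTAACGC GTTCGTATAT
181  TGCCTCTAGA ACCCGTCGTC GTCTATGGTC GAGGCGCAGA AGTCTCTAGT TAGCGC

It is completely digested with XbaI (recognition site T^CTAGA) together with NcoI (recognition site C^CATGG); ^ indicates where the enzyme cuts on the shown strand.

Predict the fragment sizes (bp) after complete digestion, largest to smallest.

186, 50 bp

The XbaI site (TCTAGA) starts at position 185.
XbaI cuts after the first base of each site, so after position 185.
The NcoI site (CCATGG) starts at position 135.
NcoI cuts after the first base of each site, so after position 135.
Combined cut positions: 135, 185.
Circular molecule, 2 cuts → 2 fragments:
  136–185 → 50 bp
  186–236 then 1–135 → 51 + 135 = 186 bp
Sorted largest to smallest: 186, 50 bp.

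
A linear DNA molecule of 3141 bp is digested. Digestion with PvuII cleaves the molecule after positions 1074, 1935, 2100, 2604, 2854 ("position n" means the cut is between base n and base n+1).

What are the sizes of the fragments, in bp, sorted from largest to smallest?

Linear molecule, 5 cuts → 6 fragments:
  1074 − 0 = 1074 bp
  1935 − 1074 = 861 bp
  2100 − 1935 = 165 bp
  2604 − 2100 = 504 bp
  2854 − 2604 = 250 bp
  3141 − 2854 = 287 bp
Sorted largest to smallest: 1074, 861, 504, 287, 250, 165 bp.

1074, 861, 504, 287, 250, 165 bp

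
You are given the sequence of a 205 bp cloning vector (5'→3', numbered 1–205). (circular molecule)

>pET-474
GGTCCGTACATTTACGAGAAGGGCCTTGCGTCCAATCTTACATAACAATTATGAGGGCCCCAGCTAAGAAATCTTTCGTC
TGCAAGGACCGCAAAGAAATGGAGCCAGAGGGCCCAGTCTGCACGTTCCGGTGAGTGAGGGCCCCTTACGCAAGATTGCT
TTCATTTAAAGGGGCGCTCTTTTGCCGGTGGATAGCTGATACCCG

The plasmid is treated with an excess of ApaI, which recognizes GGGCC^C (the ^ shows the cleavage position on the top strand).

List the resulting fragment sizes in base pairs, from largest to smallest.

121, 55, 29 bp

ApaI sites (GGGCCC) start at positions 55, 110, 139.
ApaI cuts after base 5 of each site (before the last base), so after positions 59, 114, 143.
Circular molecule, 3 cuts → 3 fragments:
  60–114 → 55 bp
  115–143 → 29 bp
  144–205 then 1–59 → 62 + 59 = 121 bp
Sorted largest to smallest: 121, 55, 29 bp.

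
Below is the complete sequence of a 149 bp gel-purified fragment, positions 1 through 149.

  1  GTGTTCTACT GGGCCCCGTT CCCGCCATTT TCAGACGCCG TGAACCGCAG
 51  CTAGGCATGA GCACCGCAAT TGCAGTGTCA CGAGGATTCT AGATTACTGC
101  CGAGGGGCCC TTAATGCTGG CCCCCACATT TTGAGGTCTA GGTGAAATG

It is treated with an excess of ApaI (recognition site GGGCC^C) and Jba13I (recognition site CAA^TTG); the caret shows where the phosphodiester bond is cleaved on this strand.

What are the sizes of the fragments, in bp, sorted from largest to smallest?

54, 40, 40, 15 bp

ApaI sites (GGGCCC) start at positions 11, 105.
ApaI cuts after base 5 of each site (before the last base), so after positions 15, 109.
The Jba13I site (CAATTG) starts at position 67.
Jba13I cuts after base 3 of each site, so after position 69.
Combined cut positions: 15, 69, 109.
Linear molecule, 3 cuts → 4 fragments:
  1–15 → 15 bp
  16–69 → 54 bp
  70–109 → 40 bp
  110–149 → 40 bp
Sorted largest to smallest: 54, 40, 40, 15 bp.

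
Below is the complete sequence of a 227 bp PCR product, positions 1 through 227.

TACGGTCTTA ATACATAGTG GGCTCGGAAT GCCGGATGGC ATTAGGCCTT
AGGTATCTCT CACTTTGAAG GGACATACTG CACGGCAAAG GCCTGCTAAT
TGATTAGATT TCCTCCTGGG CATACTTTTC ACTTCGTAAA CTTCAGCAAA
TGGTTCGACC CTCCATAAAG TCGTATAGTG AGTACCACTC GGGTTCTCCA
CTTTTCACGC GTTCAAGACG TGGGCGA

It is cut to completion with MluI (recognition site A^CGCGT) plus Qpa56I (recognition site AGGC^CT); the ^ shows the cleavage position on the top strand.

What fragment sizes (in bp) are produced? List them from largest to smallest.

115, 47, 45, 20 bp

The MluI site (ACGCGT) starts at position 207.
MluI cuts after the first base of each site, so after position 207.
Qpa56I sites (AGGCCT) start at positions 44, 89.
Qpa56I cuts after base 4 of each site, so after positions 47, 92.
Combined cut positions: 47, 92, 207.
Linear molecule, 3 cuts → 4 fragments:
  1–47 → 47 bp
  48–92 → 45 bp
  93–207 → 115 bp
  208–227 → 20 bp
Sorted largest to smallest: 115, 47, 45, 20 bp.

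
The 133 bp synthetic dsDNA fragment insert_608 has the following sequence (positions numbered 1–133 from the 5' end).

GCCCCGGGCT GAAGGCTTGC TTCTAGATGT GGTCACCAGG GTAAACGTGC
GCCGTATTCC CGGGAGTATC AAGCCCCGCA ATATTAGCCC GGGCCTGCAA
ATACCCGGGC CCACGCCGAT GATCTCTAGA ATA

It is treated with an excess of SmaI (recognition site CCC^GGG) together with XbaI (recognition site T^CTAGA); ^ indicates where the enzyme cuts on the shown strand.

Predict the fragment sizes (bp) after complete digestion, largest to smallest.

SmaI sites (CCCGGG) start at positions 3, 59, 88, 104.
SmaI cuts after base 3 of each site, so after positions 5, 61, 90, 106.
XbaI sites (TCTAGA) start at positions 22, 125.
XbaI cuts after the first base of each site, so after positions 22, 125.
Combined cut positions: 5, 22, 61, 90, 106, 125.
Linear molecule, 6 cuts → 7 fragments:
  1–5 → 5 bp
  6–22 → 17 bp
  23–61 → 39 bp
  62–90 → 29 bp
  91–106 → 16 bp
  107–125 → 19 bp
  126–133 → 8 bp
Sorted largest to smallest: 39, 29, 19, 17, 16, 8, 5 bp.

39, 29, 19, 17, 16, 8, 5 bp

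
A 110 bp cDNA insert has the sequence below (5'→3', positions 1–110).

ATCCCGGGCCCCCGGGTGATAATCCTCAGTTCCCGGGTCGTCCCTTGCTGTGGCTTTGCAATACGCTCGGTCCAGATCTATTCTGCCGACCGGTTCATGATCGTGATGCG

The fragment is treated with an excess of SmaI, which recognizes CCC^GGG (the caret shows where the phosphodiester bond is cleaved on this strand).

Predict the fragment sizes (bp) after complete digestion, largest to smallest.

SmaI sites (CCCGGG) start at positions 3, 11, 32.
SmaI cuts after base 3 of each site, so after positions 5, 13, 34.
Linear molecule, 3 cuts → 4 fragments:
  1–5 → 5 bp
  6–13 → 8 bp
  14–34 → 21 bp
  35–110 → 76 bp
Sorted largest to smallest: 76, 21, 8, 5 bp.

76, 21, 8, 5 bp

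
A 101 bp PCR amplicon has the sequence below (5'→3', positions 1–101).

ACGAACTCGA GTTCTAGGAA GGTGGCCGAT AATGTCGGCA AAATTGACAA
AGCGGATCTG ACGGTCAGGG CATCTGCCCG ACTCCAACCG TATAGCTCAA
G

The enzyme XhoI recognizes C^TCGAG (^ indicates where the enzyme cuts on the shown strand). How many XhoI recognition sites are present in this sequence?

CTCGAG occurs starting at position 6.
XhoI cuts at 1 site.

1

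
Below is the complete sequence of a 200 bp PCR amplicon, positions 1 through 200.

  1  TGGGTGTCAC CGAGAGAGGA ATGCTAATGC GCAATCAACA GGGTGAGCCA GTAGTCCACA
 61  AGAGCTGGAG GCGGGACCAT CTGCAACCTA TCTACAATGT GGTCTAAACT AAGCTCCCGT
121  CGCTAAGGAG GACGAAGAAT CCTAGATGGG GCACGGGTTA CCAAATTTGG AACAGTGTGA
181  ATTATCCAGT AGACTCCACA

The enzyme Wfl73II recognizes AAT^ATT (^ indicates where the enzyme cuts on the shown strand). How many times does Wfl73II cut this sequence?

No occurrence of AATATT is present in the sequence.
Wfl73II does not cut: 0 sites.

0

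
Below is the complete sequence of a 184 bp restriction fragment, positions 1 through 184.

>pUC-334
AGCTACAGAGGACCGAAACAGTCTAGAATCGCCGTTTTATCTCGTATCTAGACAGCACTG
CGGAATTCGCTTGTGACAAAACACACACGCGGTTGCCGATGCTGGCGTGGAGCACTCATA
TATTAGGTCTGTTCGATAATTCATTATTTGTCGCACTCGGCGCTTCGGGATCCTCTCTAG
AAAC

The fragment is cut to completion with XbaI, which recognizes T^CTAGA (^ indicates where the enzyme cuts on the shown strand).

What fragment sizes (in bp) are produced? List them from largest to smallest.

XbaI sites (TCTAGA) start at positions 22, 47, 176.
XbaI cuts after the first base of each site, so after positions 22, 47, 176.
Linear molecule, 3 cuts → 4 fragments:
  1–22 → 22 bp
  23–47 → 25 bp
  48–176 → 129 bp
  177–184 → 8 bp
Sorted largest to smallest: 129, 25, 22, 8 bp.

129, 25, 22, 8 bp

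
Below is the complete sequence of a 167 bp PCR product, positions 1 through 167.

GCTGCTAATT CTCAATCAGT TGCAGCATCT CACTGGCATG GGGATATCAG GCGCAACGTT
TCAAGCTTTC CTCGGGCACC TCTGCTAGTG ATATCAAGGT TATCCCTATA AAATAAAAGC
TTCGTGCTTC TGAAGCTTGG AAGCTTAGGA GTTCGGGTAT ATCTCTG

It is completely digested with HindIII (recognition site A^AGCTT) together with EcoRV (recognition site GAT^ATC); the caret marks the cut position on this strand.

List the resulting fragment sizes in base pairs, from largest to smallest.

45, 29, 26, 25, 18, 16, 8 bp

HindIII sites (AAGCTT) start at positions 63, 117, 133, 141.
HindIII cuts after the first base of each site, so after positions 63, 117, 133, 141.
EcoRV sites (GATATC) start at positions 43, 90.
EcoRV cuts after base 3 of each site, so after positions 45, 92.
Combined cut positions: 45, 63, 92, 117, 133, 141.
Linear molecule, 6 cuts → 7 fragments:
  1–45 → 45 bp
  46–63 → 18 bp
  64–92 → 29 bp
  93–117 → 25 bp
  118–133 → 16 bp
  134–141 → 8 bp
  142–167 → 26 bp
Sorted largest to smallest: 45, 29, 26, 25, 18, 16, 8 bp.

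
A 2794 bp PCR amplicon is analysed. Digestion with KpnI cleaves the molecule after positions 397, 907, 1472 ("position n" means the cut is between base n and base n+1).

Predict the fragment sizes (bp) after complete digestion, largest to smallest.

Linear molecule, 3 cuts → 4 fragments:
  397 − 0 = 397 bp
  907 − 397 = 510 bp
  1472 − 907 = 565 bp
  2794 − 1472 = 1322 bp
Sorted largest to smallest: 1322, 565, 510, 397 bp.

1322, 565, 510, 397 bp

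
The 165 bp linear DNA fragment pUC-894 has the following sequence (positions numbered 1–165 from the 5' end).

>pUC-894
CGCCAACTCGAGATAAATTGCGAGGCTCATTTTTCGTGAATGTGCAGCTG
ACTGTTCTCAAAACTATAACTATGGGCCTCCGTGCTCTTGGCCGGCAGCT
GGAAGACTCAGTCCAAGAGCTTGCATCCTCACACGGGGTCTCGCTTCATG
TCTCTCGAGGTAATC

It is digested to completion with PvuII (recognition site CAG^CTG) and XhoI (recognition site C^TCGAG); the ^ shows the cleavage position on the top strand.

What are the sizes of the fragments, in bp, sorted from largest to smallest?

PvuII sites (CAGCTG) start at positions 45, 96.
PvuII cuts after base 3 of each site, so after positions 47, 98.
XhoI sites (CTCGAG) start at positions 7, 154.
XhoI cuts after the first base of each site, so after positions 7, 154.
Combined cut positions: 7, 47, 98, 154.
Linear molecule, 4 cuts → 5 fragments:
  1–7 → 7 bp
  8–47 → 40 bp
  48–98 → 51 bp
  99–154 → 56 bp
  155–165 → 11 bp
Sorted largest to smallest: 56, 51, 40, 11, 7 bp.

56, 51, 40, 11, 7 bp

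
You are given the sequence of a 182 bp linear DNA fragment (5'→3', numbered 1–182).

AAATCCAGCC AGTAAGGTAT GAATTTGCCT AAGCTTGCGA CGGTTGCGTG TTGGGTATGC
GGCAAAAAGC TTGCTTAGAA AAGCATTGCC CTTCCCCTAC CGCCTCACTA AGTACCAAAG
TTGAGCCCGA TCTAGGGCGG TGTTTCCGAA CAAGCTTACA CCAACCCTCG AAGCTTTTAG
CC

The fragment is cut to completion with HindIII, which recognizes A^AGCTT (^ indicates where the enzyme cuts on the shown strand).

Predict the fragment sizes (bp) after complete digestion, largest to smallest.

85, 36, 31, 19, 11 bp

HindIII sites (AAGCTT) start at positions 31, 67, 152, 171.
HindIII cuts after the first base of each site, so after positions 31, 67, 152, 171.
Linear molecule, 4 cuts → 5 fragments:
  1–31 → 31 bp
  32–67 → 36 bp
  68–152 → 85 bp
  153–171 → 19 bp
  172–182 → 11 bp
Sorted largest to smallest: 85, 36, 31, 19, 11 bp.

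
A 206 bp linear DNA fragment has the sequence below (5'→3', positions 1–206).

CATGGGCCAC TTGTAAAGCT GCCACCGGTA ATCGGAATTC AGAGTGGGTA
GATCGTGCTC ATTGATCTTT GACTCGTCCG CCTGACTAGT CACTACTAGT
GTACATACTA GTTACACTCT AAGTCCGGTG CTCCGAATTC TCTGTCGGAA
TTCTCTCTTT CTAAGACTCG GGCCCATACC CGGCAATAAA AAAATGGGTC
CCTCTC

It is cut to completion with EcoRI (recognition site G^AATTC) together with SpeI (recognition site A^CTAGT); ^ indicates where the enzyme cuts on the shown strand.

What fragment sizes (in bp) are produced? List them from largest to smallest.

EcoRI sites (GAATTC) start at positions 35, 135, 148.
EcoRI cuts after the first base of each site, so after positions 35, 135, 148.
SpeI sites (ACTAGT) start at positions 85, 95, 107.
SpeI cuts after the first base of each site, so after positions 85, 95, 107.
Combined cut positions: 35, 85, 95, 107, 135, 148.
Linear molecule, 6 cuts → 7 fragments:
  1–35 → 35 bp
  36–85 → 50 bp
  86–95 → 10 bp
  96–107 → 12 bp
  108–135 → 28 bp
  136–148 → 13 bp
  149–206 → 58 bp
Sorted largest to smallest: 58, 50, 35, 28, 13, 12, 10 bp.

58, 50, 35, 28, 13, 12, 10 bp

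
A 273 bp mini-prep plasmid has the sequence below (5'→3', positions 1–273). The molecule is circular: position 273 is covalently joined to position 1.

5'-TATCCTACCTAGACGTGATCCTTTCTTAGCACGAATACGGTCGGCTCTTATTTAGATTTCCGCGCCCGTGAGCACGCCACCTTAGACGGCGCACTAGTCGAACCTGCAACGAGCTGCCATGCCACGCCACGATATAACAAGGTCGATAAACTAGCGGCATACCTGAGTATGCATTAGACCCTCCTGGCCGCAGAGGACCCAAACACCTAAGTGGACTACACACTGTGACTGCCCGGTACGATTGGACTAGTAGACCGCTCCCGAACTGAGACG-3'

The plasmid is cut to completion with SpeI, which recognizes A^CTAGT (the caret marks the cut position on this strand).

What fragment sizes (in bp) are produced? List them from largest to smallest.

SpeI sites (ACTAGT) start at positions 93, 246.
SpeI cuts after the first base of each site, so after positions 93, 246.
Circular molecule, 2 cuts → 2 fragments:
  94–246 → 153 bp
  247–273 then 1–93 → 27 + 93 = 120 bp
Sorted largest to smallest: 153, 120 bp.

153, 120 bp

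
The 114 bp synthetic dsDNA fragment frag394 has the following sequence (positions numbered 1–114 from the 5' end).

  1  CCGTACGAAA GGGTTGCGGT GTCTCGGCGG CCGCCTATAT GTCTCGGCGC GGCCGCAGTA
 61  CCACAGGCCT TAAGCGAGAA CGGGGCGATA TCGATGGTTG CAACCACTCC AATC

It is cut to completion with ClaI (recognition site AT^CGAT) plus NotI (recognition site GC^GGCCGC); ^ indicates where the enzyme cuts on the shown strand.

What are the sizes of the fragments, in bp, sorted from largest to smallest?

41, 28, 23, 22 bp

The ClaI site (ATCGAT) starts at position 90.
ClaI cuts after base 2 of each site, so after position 91.
NotI sites (GCGGCCGC) start at positions 27, 49.
NotI cuts after base 2 of each site, so after positions 28, 50.
Combined cut positions: 28, 50, 91.
Linear molecule, 3 cuts → 4 fragments:
  1–28 → 28 bp
  29–50 → 22 bp
  51–91 → 41 bp
  92–114 → 23 bp
Sorted largest to smallest: 41, 28, 23, 22 bp.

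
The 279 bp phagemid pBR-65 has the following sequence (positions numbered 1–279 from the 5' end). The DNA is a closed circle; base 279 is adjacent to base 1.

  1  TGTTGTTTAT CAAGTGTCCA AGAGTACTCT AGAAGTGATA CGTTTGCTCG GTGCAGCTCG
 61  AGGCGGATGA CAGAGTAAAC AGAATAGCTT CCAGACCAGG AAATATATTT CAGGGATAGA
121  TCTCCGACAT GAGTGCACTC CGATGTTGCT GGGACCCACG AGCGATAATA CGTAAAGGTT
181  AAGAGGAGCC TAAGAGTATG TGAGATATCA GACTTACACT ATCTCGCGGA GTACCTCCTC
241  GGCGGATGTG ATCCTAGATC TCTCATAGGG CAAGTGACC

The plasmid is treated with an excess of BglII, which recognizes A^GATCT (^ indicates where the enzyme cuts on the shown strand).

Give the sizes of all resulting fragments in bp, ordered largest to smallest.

BglII sites (AGATCT) start at positions 118, 256.
BglII cuts after the first base of each site, so after positions 118, 256.
Circular molecule, 2 cuts → 2 fragments:
  119–256 → 138 bp
  257–279 then 1–118 → 23 + 118 = 141 bp
Sorted largest to smallest: 141, 138 bp.

141, 138 bp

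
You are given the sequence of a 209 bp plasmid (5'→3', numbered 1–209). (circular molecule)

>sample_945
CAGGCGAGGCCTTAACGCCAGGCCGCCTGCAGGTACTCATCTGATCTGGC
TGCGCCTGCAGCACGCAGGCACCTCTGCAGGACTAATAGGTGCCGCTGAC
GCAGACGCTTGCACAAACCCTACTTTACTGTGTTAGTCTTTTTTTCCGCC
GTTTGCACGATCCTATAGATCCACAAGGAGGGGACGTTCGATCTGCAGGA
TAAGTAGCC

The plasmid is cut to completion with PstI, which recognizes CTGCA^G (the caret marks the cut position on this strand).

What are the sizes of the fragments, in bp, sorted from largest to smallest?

118, 43, 29, 19 bp

PstI sites (CTGCAG) start at positions 27, 56, 75, 193.
PstI cuts after base 5 of each site (before the last base), so after positions 31, 60, 79, 197.
Circular molecule, 4 cuts → 4 fragments:
  32–60 → 29 bp
  61–79 → 19 bp
  80–197 → 118 bp
  198–209 then 1–31 → 12 + 31 = 43 bp
Sorted largest to smallest: 118, 43, 29, 19 bp.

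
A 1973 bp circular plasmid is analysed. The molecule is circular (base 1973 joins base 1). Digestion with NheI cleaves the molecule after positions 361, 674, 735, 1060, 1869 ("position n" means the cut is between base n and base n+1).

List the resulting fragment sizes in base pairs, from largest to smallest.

809, 465, 325, 313, 61 bp

Circular molecule, 5 cuts → 5 fragments:
  674 − 361 = 313 bp
  735 − 674 = 61 bp
  1060 − 735 = 325 bp
  1869 − 1060 = 809 bp
  wrap: 1973 − 1869 + 361 = 465 bp
Sorted largest to smallest: 809, 465, 325, 313, 61 bp.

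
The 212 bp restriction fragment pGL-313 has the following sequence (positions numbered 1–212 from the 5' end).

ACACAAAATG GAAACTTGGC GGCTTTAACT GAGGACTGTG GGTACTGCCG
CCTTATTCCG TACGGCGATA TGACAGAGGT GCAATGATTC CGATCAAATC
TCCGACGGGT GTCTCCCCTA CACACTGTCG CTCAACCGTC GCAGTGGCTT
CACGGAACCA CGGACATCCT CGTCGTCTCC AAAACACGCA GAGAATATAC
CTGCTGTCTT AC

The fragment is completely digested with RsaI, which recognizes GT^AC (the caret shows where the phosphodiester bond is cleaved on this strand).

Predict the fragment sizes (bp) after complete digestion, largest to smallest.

151, 43, 18 bp

RsaI sites (GTAC) start at positions 42, 60.
RsaI cuts after base 2 of each site, so after positions 43, 61.
Linear molecule, 2 cuts → 3 fragments:
  1–43 → 43 bp
  44–61 → 18 bp
  62–212 → 151 bp
Sorted largest to smallest: 151, 43, 18 bp.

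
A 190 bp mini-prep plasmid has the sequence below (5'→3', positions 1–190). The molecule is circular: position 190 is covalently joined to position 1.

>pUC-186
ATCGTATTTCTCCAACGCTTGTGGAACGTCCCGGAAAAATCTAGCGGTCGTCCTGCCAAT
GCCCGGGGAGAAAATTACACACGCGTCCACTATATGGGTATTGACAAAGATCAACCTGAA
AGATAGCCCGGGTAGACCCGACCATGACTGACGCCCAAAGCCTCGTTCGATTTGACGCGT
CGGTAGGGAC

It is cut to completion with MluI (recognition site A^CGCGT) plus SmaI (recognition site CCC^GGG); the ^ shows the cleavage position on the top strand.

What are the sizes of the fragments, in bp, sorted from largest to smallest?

79, 48, 46, 17 bp

MluI sites (ACGCGT) start at positions 81, 175.
MluI cuts after the first base of each site, so after positions 81, 175.
SmaI sites (CCCGGG) start at positions 62, 127.
SmaI cuts after base 3 of each site, so after positions 64, 129.
Combined cut positions: 64, 81, 129, 175.
Circular molecule, 4 cuts → 4 fragments:
  65–81 → 17 bp
  82–129 → 48 bp
  130–175 → 46 bp
  176–190 then 1–64 → 15 + 64 = 79 bp
Sorted largest to smallest: 79, 48, 46, 17 bp.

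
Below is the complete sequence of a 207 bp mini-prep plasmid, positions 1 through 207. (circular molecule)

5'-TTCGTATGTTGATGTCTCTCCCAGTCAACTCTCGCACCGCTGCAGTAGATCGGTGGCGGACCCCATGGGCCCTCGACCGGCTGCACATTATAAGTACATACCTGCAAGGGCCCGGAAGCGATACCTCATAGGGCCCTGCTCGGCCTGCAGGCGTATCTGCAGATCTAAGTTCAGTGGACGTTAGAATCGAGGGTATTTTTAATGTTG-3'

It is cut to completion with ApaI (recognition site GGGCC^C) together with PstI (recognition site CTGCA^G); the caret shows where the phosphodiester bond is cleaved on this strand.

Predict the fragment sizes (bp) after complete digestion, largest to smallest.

ApaI sites (GGGCCC) start at positions 67, 108, 131.
ApaI cuts after base 5 of each site (before the last base), so after positions 71, 112, 135.
PstI sites (CTGCAG) start at positions 40, 145, 157.
PstI cuts after base 5 of each site (before the last base), so after positions 44, 149, 161.
Combined cut positions: 44, 71, 112, 135, 149, 161.
Circular molecule, 6 cuts → 6 fragments:
  45–71 → 27 bp
  72–112 → 41 bp
  113–135 → 23 bp
  136–149 → 14 bp
  150–161 → 12 bp
  162–207 then 1–44 → 46 + 44 = 90 bp
Sorted largest to smallest: 90, 41, 27, 23, 14, 12 bp.

90, 41, 27, 23, 14, 12 bp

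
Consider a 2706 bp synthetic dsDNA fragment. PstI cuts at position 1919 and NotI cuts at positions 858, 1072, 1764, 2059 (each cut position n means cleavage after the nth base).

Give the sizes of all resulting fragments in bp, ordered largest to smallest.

858, 692, 647, 214, 155, 140 bp

Combined cut positions (sorted): 858, 1072, 1764, 1919, 2059.
Linear molecule, 5 cuts → 6 fragments:
  858 − 0 = 858 bp
  1072 − 858 = 214 bp
  1764 − 1072 = 692 bp
  1919 − 1764 = 155 bp
  2059 − 1919 = 140 bp
  2706 − 2059 = 647 bp
Sorted largest to smallest: 858, 692, 647, 214, 155, 140 bp.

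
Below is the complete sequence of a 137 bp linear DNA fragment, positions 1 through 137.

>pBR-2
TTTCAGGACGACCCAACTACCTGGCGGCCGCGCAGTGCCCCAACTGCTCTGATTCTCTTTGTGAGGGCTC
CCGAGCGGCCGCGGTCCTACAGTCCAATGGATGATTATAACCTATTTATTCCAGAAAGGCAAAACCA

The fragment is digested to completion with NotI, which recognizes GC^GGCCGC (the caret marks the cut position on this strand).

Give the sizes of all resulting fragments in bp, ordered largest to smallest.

NotI sites (GCGGCCGC) start at positions 24, 75.
NotI cuts after base 2 of each site, so after positions 25, 76.
Linear molecule, 2 cuts → 3 fragments:
  1–25 → 25 bp
  26–76 → 51 bp
  77–137 → 61 bp
Sorted largest to smallest: 61, 51, 25 bp.

61, 51, 25 bp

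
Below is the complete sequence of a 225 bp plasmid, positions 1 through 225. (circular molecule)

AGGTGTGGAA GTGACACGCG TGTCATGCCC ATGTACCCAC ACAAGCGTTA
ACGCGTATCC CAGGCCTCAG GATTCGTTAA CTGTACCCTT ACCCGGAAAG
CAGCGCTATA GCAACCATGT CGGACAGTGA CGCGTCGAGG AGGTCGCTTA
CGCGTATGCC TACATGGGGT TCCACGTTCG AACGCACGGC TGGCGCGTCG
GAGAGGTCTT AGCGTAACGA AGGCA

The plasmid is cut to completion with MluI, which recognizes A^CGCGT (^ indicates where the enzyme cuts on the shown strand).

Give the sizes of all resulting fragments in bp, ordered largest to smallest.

MluI sites (ACGCGT) start at positions 16, 51, 130, 150.
MluI cuts after the first base of each site, so after positions 16, 51, 130, 150.
Circular molecule, 4 cuts → 4 fragments:
  17–51 → 35 bp
  52–130 → 79 bp
  131–150 → 20 bp
  151–225 then 1–16 → 75 + 16 = 91 bp
Sorted largest to smallest: 91, 79, 35, 20 bp.

91, 79, 35, 20 bp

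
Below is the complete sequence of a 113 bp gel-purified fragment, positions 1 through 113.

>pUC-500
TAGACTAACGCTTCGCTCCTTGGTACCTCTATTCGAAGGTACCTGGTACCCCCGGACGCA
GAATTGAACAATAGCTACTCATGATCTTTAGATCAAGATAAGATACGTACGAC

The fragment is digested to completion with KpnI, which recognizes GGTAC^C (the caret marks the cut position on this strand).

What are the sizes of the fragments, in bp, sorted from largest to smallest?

KpnI sites (GGTACC) start at positions 22, 38, 45.
KpnI cuts after base 5 of each site (before the last base), so after positions 26, 42, 49.
Linear molecule, 3 cuts → 4 fragments:
  1–26 → 26 bp
  27–42 → 16 bp
  43–49 → 7 bp
  50–113 → 64 bp
Sorted largest to smallest: 64, 26, 16, 7 bp.

64, 26, 16, 7 bp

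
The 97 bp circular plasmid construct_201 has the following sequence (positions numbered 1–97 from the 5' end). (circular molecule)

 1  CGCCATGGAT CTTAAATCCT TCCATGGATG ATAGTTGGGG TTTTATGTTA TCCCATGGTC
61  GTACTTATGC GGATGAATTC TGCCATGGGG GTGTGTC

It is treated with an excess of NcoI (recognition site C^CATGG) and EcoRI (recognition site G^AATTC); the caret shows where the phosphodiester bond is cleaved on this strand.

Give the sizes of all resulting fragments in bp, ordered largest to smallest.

31, 22, 19, 17, 8 bp

NcoI sites (CCATGG) start at positions 3, 22, 53, 83.
NcoI cuts after the first base of each site, so after positions 3, 22, 53, 83.
The EcoRI site (GAATTC) starts at position 75.
EcoRI cuts after the first base of each site, so after position 75.
Combined cut positions: 3, 22, 53, 75, 83.
Circular molecule, 5 cuts → 5 fragments:
  4–22 → 19 bp
  23–53 → 31 bp
  54–75 → 22 bp
  76–83 → 8 bp
  84–97 then 1–3 → 14 + 3 = 17 bp
Sorted largest to smallest: 31, 22, 19, 17, 8 bp.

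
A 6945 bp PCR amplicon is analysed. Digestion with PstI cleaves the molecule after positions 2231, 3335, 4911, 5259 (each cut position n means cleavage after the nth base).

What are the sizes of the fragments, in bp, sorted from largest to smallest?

2231, 1686, 1576, 1104, 348 bp

Linear molecule, 4 cuts → 5 fragments:
  2231 − 0 = 2231 bp
  3335 − 2231 = 1104 bp
  4911 − 3335 = 1576 bp
  5259 − 4911 = 348 bp
  6945 − 5259 = 1686 bp
Sorted largest to smallest: 2231, 1686, 1576, 1104, 348 bp.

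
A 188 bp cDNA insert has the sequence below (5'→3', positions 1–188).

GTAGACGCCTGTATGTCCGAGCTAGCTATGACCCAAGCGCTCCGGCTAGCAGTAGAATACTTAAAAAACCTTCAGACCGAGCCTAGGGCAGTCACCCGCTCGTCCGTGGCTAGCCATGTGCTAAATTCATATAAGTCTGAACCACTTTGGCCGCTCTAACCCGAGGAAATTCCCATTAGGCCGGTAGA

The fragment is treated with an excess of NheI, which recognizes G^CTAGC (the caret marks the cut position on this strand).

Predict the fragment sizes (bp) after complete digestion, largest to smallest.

NheI sites (GCTAGC) start at positions 21, 45, 109.
NheI cuts after the first base of each site, so after positions 21, 45, 109.
Linear molecule, 3 cuts → 4 fragments:
  1–21 → 21 bp
  22–45 → 24 bp
  46–109 → 64 bp
  110–188 → 79 bp
Sorted largest to smallest: 79, 64, 24, 21 bp.

79, 64, 24, 21 bp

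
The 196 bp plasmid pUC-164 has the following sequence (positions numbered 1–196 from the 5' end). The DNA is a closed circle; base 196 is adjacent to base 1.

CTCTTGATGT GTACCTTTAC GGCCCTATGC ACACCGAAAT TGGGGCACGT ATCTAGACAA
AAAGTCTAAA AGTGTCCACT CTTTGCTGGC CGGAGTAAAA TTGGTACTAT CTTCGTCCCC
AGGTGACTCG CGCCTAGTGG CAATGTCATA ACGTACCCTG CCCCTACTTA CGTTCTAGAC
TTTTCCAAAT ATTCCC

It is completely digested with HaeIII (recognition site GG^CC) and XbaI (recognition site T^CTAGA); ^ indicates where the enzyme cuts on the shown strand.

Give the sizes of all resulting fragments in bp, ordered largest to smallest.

85, 44, 37, 30 bp

HaeIII sites (GGCC) start at positions 21, 88.
HaeIII cuts after base 2 of each site, so after positions 22, 89.
XbaI sites (TCTAGA) start at positions 52, 174.
XbaI cuts after the first base of each site, so after positions 52, 174.
Combined cut positions: 22, 52, 89, 174.
Circular molecule, 4 cuts → 4 fragments:
  23–52 → 30 bp
  53–89 → 37 bp
  90–174 → 85 bp
  175–196 then 1–22 → 22 + 22 = 44 bp
Sorted largest to smallest: 85, 44, 37, 30 bp.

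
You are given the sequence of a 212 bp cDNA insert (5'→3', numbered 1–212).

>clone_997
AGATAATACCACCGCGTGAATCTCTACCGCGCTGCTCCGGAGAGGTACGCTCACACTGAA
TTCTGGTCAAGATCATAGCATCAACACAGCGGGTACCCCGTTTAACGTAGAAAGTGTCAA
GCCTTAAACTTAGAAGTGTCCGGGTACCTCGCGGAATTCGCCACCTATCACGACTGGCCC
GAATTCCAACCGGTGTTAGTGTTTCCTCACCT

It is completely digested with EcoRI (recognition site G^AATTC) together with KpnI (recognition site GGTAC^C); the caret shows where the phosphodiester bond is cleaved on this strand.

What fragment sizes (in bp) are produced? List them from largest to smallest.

58, 51, 38, 31, 27, 7 bp

EcoRI sites (GAATTC) start at positions 58, 154, 181.
EcoRI cuts after the first base of each site, so after positions 58, 154, 181.
KpnI sites (GGTACC) start at positions 92, 143.
KpnI cuts after base 5 of each site (before the last base), so after positions 96, 147.
Combined cut positions: 58, 96, 147, 154, 181.
Linear molecule, 5 cuts → 6 fragments:
  1–58 → 58 bp
  59–96 → 38 bp
  97–147 → 51 bp
  148–154 → 7 bp
  155–181 → 27 bp
  182–212 → 31 bp
Sorted largest to smallest: 58, 51, 38, 31, 27, 7 bp.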